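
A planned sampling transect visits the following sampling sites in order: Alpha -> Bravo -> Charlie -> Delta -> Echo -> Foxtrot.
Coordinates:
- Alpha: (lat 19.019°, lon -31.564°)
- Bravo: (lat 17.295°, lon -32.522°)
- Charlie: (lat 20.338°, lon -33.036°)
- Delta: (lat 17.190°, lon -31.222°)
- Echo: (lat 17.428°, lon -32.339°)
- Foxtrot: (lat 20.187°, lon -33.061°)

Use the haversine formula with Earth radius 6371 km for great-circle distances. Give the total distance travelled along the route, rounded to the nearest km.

1396 km

Leg distances:
Alpha→Bravo: 216.8 km  (cumulative 216.8 km)
Bravo→Charlie: 342.7 km  (cumulative 559.4 km)
Charlie→Delta: 398.7 km  (cumulative 958.2 km)
Delta→Echo: 121.5 km  (cumulative 1079.7 km)
Echo→Foxtrot: 316.1 km  (cumulative 1395.7 km)
Total route length ≈ 1396 km.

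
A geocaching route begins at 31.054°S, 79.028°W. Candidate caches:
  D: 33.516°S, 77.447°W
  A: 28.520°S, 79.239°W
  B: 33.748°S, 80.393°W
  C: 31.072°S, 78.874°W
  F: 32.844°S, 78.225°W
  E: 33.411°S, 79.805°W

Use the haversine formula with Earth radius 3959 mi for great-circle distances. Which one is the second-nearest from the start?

F

Distances from the start (31.054°S, 79.028°W):
C: 9.2 mi
F: 132.3 mi
E: 169.1 mi
A: 175.5 mi
D: 193.6 mi
B: 202.5 mi
The second-nearest is F at 132.3 mi.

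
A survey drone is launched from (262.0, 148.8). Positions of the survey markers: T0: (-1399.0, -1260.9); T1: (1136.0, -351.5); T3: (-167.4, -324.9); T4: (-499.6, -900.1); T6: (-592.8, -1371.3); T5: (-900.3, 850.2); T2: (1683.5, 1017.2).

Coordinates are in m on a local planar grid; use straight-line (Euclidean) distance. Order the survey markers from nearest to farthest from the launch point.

Distances from the launch point:
T3 (-167.4, -324.9): 639.4 m
T1 (1136.0, -351.5): 1007.1 m
T4 (-499.6, -900.1): 1296.2 m
T5 (-900.3, 850.2): 1357.5 m
T2 (1683.5, 1017.2): 1665.8 m
T6 (-592.8, -1371.3): 1744.0 m
T0 (-1399.0, -1260.9): 2178.6 m

T3, T1, T4, T5, T2, T6, T0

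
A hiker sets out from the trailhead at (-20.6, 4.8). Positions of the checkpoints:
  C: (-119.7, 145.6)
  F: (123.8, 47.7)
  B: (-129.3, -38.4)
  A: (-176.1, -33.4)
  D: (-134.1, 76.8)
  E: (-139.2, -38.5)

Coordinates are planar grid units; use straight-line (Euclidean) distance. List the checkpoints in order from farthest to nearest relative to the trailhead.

Distances from the trailhead:
C (-119.7, 145.6): 172.2
A (-176.1, -33.4): 160.1
F (123.8, 47.7): 150.6
D (-134.1, 76.8): 134.4
E (-139.2, -38.5): 126.3
B (-129.3, -38.4): 117.0

C, A, F, D, E, B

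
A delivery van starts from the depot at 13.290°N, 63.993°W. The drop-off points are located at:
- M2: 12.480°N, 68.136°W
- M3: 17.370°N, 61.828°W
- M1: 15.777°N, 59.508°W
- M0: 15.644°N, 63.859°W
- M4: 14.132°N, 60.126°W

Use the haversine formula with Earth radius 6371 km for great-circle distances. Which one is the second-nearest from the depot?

M4

Distances from the depot (13.290°N, 63.993°W):
M0: 262.2 km
M4: 428.1 km
M2: 458.0 km
M3: 509.6 km
M1: 556.3 km
The second-nearest is M4 at 428.1 km.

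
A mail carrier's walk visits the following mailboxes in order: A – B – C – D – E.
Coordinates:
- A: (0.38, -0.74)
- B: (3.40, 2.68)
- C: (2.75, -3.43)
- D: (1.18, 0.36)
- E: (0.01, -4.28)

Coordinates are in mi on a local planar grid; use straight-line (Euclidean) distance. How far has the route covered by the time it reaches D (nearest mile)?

15 mi

Leg distances:
A→B: 4.6 mi  (cumulative 4.6 mi)
B→C: 6.1 mi  (cumulative 10.7 mi)
C→D: 4.1 mi  (cumulative 14.8 mi)
Cumulative distance at D ≈ 15 mi.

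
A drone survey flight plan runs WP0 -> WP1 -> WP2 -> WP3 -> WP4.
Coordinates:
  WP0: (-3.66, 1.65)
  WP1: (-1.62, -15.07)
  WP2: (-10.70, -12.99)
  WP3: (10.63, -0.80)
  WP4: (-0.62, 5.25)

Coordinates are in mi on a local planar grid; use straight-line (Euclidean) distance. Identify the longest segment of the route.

Leg distances:
WP0→WP1: 16.8 mi
WP1→WP2: 9.3 mi
WP2→WP3: 24.6 mi
WP3→WP4: 12.8 mi
The longest leg is WP2–WP3 at 24.6 mi.

WP2–WP3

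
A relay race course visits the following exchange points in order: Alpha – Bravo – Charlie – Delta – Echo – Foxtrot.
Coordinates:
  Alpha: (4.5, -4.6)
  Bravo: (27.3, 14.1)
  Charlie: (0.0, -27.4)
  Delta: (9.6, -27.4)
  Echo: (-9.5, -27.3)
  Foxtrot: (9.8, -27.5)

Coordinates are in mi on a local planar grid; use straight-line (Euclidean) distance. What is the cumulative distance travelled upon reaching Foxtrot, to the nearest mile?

Leg distances:
Alpha→Bravo: 29.5 mi  (cumulative 29.5 mi)
Bravo→Charlie: 49.7 mi  (cumulative 79.2 mi)
Charlie→Delta: 9.6 mi  (cumulative 88.8 mi)
Delta→Echo: 19.1 mi  (cumulative 107.9 mi)
Echo→Foxtrot: 19.3 mi  (cumulative 127.2 mi)
Cumulative distance at Foxtrot ≈ 127 mi.

127 mi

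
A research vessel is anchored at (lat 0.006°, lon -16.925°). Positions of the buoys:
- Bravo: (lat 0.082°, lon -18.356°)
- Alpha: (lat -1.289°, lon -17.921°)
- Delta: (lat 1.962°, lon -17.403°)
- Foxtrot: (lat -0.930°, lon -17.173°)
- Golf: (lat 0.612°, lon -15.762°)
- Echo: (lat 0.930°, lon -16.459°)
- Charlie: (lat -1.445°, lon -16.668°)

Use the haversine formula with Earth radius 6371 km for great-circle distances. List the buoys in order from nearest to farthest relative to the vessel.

Computing each great-circle distance from (lat 0.006°, lon -16.925°):
Foxtrot (lat -0.930°, lon -17.173°): 107.7 km
Echo (lat 0.930°, lon -16.459°): 115.1 km
Golf (lat 0.612°, lon -15.762°): 145.8 km
Bravo (lat 0.082°, lon -18.356°): 159.3 km
Charlie (lat -1.445°, lon -16.668°): 163.9 km
Alpha (lat -1.289°, lon -17.921°): 181.7 km
Delta (lat 1.962°, lon -17.403°): 223.9 km

Foxtrot, Echo, Golf, Bravo, Charlie, Alpha, Delta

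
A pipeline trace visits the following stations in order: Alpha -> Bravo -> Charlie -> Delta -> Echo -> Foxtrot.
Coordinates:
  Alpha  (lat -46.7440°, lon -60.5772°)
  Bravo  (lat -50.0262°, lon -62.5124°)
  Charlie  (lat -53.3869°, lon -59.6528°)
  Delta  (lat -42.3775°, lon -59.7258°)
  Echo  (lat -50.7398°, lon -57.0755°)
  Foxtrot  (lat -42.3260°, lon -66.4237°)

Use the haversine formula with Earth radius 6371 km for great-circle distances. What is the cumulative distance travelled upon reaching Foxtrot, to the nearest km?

Leg distances:
Alpha→Bravo: 391.9 km  (cumulative 391.9 km)
Bravo→Charlie: 422.4 km  (cumulative 814.3 km)
Charlie→Delta: 1224.2 km  (cumulative 2038.5 km)
Delta→Echo: 951.5 km  (cumulative 2990.0 km)
Echo→Foxtrot: 1175.6 km  (cumulative 4165.6 km)
Cumulative distance at Foxtrot ≈ 4166 km.

4166 km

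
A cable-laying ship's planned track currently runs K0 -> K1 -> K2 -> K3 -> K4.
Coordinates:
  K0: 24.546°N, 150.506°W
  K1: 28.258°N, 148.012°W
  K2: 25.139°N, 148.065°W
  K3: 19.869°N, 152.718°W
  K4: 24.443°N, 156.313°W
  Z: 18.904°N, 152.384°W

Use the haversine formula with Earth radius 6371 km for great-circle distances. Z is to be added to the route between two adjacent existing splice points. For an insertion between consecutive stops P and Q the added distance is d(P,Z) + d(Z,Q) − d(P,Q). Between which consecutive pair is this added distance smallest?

Added distance for inserting Z between each consecutive pair:
K0–K1: 1306.2 km
K1–K2: 1608.1 km
K2–K3: 180.6 km
K3–K4: 221.4 km
Smallest added distance is 180.6 km, inserting between K2 and K3.

between K2 and K3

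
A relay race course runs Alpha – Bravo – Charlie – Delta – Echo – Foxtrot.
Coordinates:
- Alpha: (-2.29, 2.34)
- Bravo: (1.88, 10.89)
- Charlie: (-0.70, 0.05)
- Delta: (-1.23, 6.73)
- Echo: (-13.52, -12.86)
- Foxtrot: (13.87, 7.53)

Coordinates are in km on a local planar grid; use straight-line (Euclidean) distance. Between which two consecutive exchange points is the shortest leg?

Leg distances:
Alpha→Bravo: 9.5 km
Bravo→Charlie: 11.1 km
Charlie→Delta: 6.7 km
Delta→Echo: 23.1 km
Echo→Foxtrot: 34.1 km
The shortest leg is Charlie–Delta at 6.7 km.

Charlie–Delta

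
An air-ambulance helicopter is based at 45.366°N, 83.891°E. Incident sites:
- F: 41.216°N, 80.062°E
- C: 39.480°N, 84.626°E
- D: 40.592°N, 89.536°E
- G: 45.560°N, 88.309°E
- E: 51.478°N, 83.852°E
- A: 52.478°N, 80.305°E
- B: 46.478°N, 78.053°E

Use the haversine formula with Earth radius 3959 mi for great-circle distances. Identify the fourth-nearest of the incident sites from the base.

Distances from the base (45.366°N, 83.891°E):
G: 214.5 mi
B: 290.9 mi
F: 345.3 mi
C: 408.4 mi
E: 422.3 mi
D: 435.9 mi
A: 517.5 mi
The fourth-nearest is C at 408.4 mi.

C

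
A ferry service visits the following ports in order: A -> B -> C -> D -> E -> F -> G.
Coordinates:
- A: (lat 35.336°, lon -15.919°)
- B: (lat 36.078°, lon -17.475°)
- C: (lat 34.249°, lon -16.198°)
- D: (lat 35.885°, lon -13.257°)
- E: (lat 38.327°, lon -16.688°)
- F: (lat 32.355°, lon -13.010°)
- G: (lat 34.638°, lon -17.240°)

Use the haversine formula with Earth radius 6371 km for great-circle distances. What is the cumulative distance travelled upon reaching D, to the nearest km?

Leg distances:
A→B: 162.9 km  (cumulative 162.9 km)
B→C: 234.2 km  (cumulative 397.1 km)
C→D: 323.6 km  (cumulative 720.7 km)
Cumulative distance at D ≈ 721 km.

721 km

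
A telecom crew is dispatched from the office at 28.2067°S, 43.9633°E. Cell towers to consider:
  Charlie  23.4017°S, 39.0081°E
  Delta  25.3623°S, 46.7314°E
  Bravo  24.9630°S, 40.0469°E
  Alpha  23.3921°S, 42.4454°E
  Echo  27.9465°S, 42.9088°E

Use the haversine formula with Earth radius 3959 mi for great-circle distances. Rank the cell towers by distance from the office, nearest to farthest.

Echo, Delta, Bravo, Alpha, Charlie

Distance from the office at 28.2067°S, 43.9633°E to each:
Echo 27.9465°S, 42.9088°E: 66.8 mi
Delta 25.3623°S, 46.7314°E: 260.3 mi
Bravo 24.9630°S, 40.0469°E: 329.8 mi
Alpha 23.3921°S, 42.4454°E: 345.8 mi
Charlie 23.4017°S, 39.0081°E: 452.9 mi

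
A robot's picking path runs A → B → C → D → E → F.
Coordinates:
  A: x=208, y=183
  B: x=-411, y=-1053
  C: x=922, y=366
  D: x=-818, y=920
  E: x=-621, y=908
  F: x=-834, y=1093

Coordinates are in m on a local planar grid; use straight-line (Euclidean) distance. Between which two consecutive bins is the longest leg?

Leg distances:
A→B: 1382.3 m
B→C: 1946.9 m
C→D: 1826.1 m
D→E: 197.4 m
E→F: 282.1 m
The longest leg is B–C at 1946.9 m.

B–C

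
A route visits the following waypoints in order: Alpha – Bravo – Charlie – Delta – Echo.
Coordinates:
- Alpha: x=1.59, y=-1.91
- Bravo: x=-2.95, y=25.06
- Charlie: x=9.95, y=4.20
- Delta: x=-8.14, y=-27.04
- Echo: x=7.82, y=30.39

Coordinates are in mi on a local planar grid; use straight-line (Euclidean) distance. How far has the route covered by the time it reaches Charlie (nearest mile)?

Leg distances:
Alpha→Bravo: 27.3 mi  (cumulative 27.3 mi)
Bravo→Charlie: 24.5 mi  (cumulative 51.9 mi)
Cumulative distance at Charlie ≈ 52 mi.

52 mi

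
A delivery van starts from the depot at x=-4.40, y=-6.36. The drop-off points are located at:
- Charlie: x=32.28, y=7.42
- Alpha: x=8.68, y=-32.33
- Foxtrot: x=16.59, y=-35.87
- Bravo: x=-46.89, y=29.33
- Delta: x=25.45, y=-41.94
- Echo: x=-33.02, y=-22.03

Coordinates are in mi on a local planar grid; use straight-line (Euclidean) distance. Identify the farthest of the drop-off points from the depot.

Bravo

Distance to each, sorted:
Bravo: 55.5 mi
Delta: 46.4 mi
Charlie: 39.2 mi
Foxtrot: 36.2 mi
Echo: 32.6 mi
Alpha: 29.1 mi
The farthest is Bravo at 55.5 mi.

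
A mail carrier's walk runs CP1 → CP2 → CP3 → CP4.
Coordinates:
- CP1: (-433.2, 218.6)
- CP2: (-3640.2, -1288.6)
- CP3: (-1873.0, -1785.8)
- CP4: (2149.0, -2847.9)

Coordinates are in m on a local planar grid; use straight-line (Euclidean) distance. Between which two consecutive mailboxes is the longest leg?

CP3–CP4

Leg distances:
CP1→CP2: 3543.5 m
CP2→CP3: 1835.8 m
CP3→CP4: 4159.9 m
The longest leg is CP3–CP4 at 4159.9 m.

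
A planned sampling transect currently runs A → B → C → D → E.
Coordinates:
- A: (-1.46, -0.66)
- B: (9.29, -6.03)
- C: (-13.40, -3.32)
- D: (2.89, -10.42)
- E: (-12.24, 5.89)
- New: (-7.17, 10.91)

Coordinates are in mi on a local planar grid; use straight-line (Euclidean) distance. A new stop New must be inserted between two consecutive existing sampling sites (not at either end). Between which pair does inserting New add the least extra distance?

Added distance for inserting New between each consecutive pair:
A–B: 24.5 mi
B–C: 16.3 mi
C–D: 21.3 mi
D–E: 8.5 mi
Smallest added distance is 8.5 mi, inserting between D and E.

between D and E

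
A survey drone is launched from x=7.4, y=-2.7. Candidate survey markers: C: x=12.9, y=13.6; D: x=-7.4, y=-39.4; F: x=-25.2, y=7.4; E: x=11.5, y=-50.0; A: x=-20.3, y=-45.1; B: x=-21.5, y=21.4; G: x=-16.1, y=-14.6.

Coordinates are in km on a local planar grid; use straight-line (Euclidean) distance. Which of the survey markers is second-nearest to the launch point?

G

Distances from the launch point (x=7.4, y=-2.7):
C: 17.2 km
G: 26.3 km
F: 34.1 km
B: 37.6 km
D: 39.6 km
E: 47.5 km
A: 50.6 km
The second-nearest is G at 26.3 km.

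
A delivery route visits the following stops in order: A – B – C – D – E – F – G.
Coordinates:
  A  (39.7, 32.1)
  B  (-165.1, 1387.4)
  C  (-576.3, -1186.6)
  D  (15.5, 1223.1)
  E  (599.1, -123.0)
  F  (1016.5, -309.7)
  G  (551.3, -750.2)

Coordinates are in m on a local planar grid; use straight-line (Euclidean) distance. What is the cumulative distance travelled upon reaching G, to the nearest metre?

9024 m

Leg distances:
A→B: 1370.7 m  (cumulative 1370.7 m)
B→C: 2606.6 m  (cumulative 3977.3 m)
C→D: 2481.3 m  (cumulative 6458.6 m)
D→E: 1467.2 m  (cumulative 7925.8 m)
E→F: 457.3 m  (cumulative 8383.0 m)
F→G: 640.7 m  (cumulative 9023.7 m)
Cumulative distance at G ≈ 9024 m.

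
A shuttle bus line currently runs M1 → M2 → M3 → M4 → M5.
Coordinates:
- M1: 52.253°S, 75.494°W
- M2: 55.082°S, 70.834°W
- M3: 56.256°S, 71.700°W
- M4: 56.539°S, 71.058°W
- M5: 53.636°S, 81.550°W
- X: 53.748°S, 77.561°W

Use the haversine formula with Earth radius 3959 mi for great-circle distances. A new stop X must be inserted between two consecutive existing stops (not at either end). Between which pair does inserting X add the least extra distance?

between M4 and M5

Added distance for inserting X between each consecutive pair:
M1–M2: 147.0 mi
M2–M3: 487.4 mi
M3–M4: 579.2 mi
M4–M5: 24.1 mi
Smallest added distance is 24.1 mi, inserting between M4 and M5.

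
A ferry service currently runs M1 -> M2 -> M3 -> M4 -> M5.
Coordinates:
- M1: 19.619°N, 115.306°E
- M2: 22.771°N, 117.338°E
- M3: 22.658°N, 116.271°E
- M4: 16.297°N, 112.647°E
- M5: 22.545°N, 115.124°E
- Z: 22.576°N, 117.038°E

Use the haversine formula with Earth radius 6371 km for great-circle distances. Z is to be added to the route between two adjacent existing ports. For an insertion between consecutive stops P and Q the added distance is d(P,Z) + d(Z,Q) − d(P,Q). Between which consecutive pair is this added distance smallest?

Added distance for inserting Z between each consecutive pair:
M1–M2: 3.4 km
M2–M3: 6.7 km
M3–M4: 112.7 km
M4–M5: 291.1 km
Smallest added distance is 3.4 km, inserting between M1 and M2.

between M1 and M2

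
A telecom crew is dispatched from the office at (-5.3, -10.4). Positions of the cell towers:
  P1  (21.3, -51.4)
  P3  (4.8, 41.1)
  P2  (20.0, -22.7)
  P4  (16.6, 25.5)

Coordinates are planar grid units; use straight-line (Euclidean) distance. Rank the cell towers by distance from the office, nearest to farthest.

P2, P4, P1, P3

Computing each straight-line distance from (-5.3, -10.4):
P2 (20.0, -22.7): 28.1
P4 (16.6, 25.5): 42.1
P1 (21.3, -51.4): 48.9
P3 (4.8, 41.1): 52.5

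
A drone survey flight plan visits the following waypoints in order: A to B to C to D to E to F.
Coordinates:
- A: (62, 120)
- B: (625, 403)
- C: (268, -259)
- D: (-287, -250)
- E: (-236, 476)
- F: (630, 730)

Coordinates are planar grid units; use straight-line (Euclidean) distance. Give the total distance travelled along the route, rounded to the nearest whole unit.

3568

Leg distances:
A→B: 630.1  (cumulative 630.1)
B→C: 752.1  (cumulative 1382.3)
C→D: 555.1  (cumulative 1937.3)
D→E: 727.8  (cumulative 2665.1)
E→F: 902.5  (cumulative 3567.6)
Total route length ≈ 3568.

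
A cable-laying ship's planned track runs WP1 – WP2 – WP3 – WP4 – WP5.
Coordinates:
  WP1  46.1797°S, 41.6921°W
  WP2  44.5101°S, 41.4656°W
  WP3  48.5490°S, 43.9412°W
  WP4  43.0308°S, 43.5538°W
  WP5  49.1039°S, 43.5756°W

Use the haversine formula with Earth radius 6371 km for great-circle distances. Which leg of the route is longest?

Leg distances:
WP1→WP2: 186.5 km
WP2→WP3: 487.3 km
WP3→WP4: 614.3 km
WP4→WP5: 675.3 km
The longest leg is WP4–WP5 at 675.3 km.

WP4–WP5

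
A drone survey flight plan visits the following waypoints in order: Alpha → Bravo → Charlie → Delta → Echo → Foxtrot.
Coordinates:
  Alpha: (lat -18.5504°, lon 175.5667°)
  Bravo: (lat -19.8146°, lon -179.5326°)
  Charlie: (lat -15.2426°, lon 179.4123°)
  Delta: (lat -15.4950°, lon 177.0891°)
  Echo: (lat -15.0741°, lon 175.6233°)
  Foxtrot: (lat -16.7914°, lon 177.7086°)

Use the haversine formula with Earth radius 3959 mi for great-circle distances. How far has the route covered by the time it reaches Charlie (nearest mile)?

655 mi

Leg distances:
Alpha→Bravo: 331.5 mi  (cumulative 331.5 mi)
Bravo→Charlie: 323.5 mi  (cumulative 655.0 mi)
Cumulative distance at Charlie ≈ 655 mi.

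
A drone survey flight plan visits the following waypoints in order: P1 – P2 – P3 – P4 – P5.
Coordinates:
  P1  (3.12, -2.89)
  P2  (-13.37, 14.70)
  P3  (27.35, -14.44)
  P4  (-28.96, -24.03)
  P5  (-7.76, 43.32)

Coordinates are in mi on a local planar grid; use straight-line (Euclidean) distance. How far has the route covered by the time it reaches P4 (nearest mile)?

Leg distances:
P1→P2: 24.1 mi  (cumulative 24.1 mi)
P2→P3: 50.1 mi  (cumulative 74.2 mi)
P3→P4: 57.1 mi  (cumulative 131.3 mi)
Cumulative distance at P4 ≈ 131 mi.

131 mi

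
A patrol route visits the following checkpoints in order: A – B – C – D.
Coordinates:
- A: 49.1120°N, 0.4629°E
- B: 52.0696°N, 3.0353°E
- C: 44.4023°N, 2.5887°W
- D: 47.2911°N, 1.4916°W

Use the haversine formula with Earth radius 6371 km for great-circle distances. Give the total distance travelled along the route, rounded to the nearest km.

1656 km

Leg distances:
A→B: 375.6 km  (cumulative 375.6 km)
B→C: 948.2 km  (cumulative 1323.8 km)
C→D: 332.3 km  (cumulative 1656.1 km)
Total route length ≈ 1656 km.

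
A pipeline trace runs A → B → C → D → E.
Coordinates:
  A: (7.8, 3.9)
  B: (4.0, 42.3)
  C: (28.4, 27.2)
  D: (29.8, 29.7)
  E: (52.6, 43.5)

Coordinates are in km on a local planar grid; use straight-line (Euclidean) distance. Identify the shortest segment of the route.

C–D

Leg distances:
A→B: 38.6 km
B→C: 28.7 km
C→D: 2.9 km
D→E: 26.7 km
The shortest leg is C–D at 2.9 km.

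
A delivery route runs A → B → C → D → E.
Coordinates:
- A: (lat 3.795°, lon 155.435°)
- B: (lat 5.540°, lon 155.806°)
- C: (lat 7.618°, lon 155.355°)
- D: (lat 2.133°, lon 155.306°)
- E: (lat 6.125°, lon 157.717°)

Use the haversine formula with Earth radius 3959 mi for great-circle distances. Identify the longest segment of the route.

Leg distances:
A→B: 123.3 mi
B→C: 146.9 mi
C→D: 379.0 mi
D→E: 322.0 mi
The longest leg is C–D at 379.0 mi.

C–D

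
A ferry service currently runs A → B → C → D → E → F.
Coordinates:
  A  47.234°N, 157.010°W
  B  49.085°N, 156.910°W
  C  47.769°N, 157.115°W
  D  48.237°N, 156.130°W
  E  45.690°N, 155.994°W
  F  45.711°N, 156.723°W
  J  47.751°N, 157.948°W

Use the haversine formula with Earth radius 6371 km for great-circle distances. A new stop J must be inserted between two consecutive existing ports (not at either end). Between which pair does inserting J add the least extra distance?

Added distance for inserting J between each consecutive pair:
A–B: 51.9 km
B–C: 82.1 km
C–D: 118.1 km
D–E: 135.6 km
E–F: 461.9 km
Smallest added distance is 51.9 km, inserting between A and B.

between A and B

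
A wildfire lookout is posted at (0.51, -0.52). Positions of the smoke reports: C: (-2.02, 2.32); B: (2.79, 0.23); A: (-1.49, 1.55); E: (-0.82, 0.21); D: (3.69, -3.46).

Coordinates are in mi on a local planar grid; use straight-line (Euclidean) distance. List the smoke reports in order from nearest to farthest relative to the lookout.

Distances from the lookout:
E (-0.82, 0.21): 1.5 mi
B (2.79, 0.23): 2.4 mi
A (-1.49, 1.55): 2.9 mi
C (-2.02, 2.32): 3.8 mi
D (3.69, -3.46): 4.3 mi

E, B, A, C, D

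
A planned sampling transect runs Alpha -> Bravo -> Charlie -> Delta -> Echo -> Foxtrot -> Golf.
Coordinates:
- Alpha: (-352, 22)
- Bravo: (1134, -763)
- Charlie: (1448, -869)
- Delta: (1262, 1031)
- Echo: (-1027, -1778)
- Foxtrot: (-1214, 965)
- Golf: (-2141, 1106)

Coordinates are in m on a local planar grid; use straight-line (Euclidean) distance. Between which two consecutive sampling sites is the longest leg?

Leg distances:
Alpha→Bravo: 1680.6 m
Bravo→Charlie: 331.4 m
Charlie→Delta: 1909.1 m
Delta→Echo: 3623.5 m
Echo→Foxtrot: 2749.4 m
Foxtrot→Golf: 937.7 m
The longest leg is Delta–Echo at 3623.5 m.

Delta–Echo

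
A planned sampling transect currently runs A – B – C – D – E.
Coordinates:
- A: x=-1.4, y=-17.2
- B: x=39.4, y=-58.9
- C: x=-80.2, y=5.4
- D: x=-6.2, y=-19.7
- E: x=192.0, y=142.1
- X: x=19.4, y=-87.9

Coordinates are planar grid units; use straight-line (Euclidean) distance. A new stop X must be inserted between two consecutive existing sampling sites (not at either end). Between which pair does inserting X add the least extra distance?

Added distance for inserting X between each consecutive pair:
A–B: 50.6
B–C: 35.9
C–D: 131.2
D–E: 104.6
Smallest added distance is 35.9, inserting between B and C.

between B and C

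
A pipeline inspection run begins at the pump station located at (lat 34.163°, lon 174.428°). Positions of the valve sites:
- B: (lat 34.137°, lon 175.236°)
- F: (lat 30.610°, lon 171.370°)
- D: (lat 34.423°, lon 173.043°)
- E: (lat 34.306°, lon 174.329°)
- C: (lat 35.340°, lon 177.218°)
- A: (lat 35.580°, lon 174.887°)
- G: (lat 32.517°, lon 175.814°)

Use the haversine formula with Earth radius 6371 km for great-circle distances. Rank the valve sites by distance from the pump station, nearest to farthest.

Distance from the pump station at (lat 34.163°, lon 174.428°) to each:
E (lat 34.306°, lon 174.329°): 18.3 km
B (lat 34.137°, lon 175.236°): 74.4 km
D (lat 34.423°, lon 173.043°): 130.5 km
A (lat 35.580°, lon 174.887°): 163.0 km
G (lat 32.517°, lon 175.814°): 223.8 km
C (lat 35.340°, lon 177.218°): 286.5 km
F (lat 30.610°, lon 171.370°): 488.3 km

E, B, D, A, G, C, F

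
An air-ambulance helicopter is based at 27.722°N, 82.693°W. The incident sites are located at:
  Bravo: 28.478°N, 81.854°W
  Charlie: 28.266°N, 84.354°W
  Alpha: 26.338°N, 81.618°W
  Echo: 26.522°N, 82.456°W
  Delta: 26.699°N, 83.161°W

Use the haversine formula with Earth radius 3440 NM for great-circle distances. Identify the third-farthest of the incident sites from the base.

Distances from the base (27.722°N, 82.693°W):
Alpha: 101.0 NM
Charlie: 93.9 NM
Echo: 73.2 NM
Delta: 66.3 NM
Bravo: 63.5 NM
The third-farthest is Echo at 73.2 NM.

Echo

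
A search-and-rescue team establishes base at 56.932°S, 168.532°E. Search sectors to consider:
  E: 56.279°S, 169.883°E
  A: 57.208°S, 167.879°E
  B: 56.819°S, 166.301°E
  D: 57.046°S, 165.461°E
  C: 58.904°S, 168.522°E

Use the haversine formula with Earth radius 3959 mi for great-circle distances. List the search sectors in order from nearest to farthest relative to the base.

Distances from the base:
A 57.208°S, 167.879°E: 31.1 mi
E 56.279°S, 169.883°E: 68.4 mi
B 56.819°S, 166.301°E: 84.6 mi
D 57.046°S, 165.461°E: 115.9 mi
C 58.904°S, 168.522°E: 136.3 mi

A, E, B, D, C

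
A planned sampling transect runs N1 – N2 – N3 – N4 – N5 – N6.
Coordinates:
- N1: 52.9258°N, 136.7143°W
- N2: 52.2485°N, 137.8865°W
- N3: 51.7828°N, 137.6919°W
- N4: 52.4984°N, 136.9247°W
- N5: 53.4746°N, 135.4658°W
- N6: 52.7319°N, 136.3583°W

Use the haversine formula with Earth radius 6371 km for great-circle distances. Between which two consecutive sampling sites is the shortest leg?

Leg distances:
N1→N2: 109.3 km
N2→N3: 53.5 km
N3→N4: 95.2 km
N4→N5: 146.0 km
N5→N6: 101.8 km
The shortest leg is N2–N3 at 53.5 km.

N2–N3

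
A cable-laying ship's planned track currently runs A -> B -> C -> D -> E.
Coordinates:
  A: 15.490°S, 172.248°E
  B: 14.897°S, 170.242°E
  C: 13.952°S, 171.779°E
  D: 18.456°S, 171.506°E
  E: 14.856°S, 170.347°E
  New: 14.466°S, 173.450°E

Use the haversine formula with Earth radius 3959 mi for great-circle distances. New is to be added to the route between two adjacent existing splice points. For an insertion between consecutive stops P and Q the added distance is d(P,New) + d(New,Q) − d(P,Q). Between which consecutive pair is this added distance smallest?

between C and D

Added distance for inserting New between each consecutive pair:
A–B: 183.6 mi
B–C: 212.1 mi
C–D: 110.0 mi
D–E: 253.2 mi
Smallest added distance is 110.0 mi, inserting between C and D.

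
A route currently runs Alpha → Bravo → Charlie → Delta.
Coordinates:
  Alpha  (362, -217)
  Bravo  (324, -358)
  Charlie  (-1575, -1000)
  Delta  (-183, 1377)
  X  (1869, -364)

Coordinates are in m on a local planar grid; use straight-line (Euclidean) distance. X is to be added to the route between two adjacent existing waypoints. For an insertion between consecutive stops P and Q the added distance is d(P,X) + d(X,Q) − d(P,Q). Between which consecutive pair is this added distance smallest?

Added distance for inserting X between each consecutive pair:
Alpha–Bravo: 2913.1 m
Bravo–Charlie: 3042.7 m
Charlie–Delta: 3438.7 m
Smallest added distance is 2913.1 m, inserting between Alpha and Bravo.

between Alpha and Bravo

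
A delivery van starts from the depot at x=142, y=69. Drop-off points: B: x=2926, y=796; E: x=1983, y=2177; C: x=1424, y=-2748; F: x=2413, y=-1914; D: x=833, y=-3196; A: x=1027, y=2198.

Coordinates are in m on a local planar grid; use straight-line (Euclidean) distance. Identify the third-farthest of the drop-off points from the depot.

F

Distances from the depot (x=142, y=69):
D: 3337.3 m
C: 3095.0 m
F: 3014.9 m
B: 2877.4 m
E: 2798.7 m
A: 2305.6 m
The third-farthest is F at 3014.9 m.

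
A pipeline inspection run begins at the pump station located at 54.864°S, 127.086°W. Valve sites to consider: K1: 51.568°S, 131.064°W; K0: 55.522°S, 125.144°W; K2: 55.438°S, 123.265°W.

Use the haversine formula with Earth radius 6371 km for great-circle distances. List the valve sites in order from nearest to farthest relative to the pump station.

Computing each great-circle distance from 54.864°S, 127.086°W:
K0 55.522°S, 125.144°W: 143.3 km
K2 55.438°S, 123.265°W: 251.0 km
K1 51.568°S, 131.064°W: 452.0 km

K0, K2, K1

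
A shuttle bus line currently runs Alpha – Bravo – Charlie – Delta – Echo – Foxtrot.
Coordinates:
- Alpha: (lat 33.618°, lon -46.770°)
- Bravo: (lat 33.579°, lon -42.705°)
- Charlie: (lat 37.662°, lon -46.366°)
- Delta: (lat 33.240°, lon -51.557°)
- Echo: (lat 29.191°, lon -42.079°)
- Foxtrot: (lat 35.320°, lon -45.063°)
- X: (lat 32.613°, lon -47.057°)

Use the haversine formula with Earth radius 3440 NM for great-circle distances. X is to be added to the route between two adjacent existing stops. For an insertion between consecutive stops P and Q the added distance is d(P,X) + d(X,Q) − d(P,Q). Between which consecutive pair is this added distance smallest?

between Delta and Echo

Added distance for inserting X between each consecutive pair:
Alpha–Bravo: 85.2 NM
Bravo–Charlie: 228.2 NM
Charlie–Delta: 167.7 NM
Delta–Echo: 14.7 NM
Echo–Foxtrot: 121.1 NM
Smallest added distance is 14.7 NM, inserting between Delta and Echo.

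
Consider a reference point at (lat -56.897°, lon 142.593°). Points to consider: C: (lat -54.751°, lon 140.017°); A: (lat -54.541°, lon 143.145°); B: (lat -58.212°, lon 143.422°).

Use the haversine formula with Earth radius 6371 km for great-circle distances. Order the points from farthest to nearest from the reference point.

Distance from the reference point at (lat -56.897°, lon 142.593°) to each:
C (lat -54.751°, lon 140.017°): 287.8 km
A (lat -54.541°, lon 143.145°): 264.2 km
B (lat -58.212°, lon 143.422°): 154.4 km

C, A, B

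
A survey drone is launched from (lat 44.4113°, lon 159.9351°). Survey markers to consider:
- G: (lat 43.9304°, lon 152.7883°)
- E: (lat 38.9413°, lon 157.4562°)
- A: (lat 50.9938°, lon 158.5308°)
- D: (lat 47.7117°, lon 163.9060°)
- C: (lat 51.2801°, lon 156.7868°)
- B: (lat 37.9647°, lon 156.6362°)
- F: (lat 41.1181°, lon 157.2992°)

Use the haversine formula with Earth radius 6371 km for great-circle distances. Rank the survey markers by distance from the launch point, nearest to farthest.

Distances from the launch point:
F (lat 41.1181°, lon 157.2992°): 424.7 km
D (lat 47.7117°, lon 163.9060°): 477.9 km
G (lat 43.9304°, lon 152.7883°): 572.3 km
E (lat 38.9413°, lon 157.4562°): 642.0 km
A (lat 50.9938°, lon 158.5308°): 739.4 km
B (lat 37.9647°, lon 156.6362°): 768.0 km
C (lat 51.2801°, lon 156.7868°): 798.9 km

F, D, G, E, A, B, C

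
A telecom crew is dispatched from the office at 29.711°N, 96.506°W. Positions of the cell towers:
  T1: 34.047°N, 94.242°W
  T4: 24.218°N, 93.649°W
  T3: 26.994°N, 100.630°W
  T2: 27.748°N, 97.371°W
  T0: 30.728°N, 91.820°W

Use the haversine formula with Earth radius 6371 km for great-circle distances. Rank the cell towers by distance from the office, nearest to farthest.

Computing each great-circle distance from 29.711°N, 96.506°W:
T2 27.748°N, 97.371°W: 234.0 km
T0 30.728°N, 91.820°W: 464.2 km
T3 26.994°N, 100.630°W: 504.0 km
T1 34.047°N, 94.242°W: 527.4 km
T4 24.218°N, 93.649°W: 673.1 km

T2, T0, T3, T1, T4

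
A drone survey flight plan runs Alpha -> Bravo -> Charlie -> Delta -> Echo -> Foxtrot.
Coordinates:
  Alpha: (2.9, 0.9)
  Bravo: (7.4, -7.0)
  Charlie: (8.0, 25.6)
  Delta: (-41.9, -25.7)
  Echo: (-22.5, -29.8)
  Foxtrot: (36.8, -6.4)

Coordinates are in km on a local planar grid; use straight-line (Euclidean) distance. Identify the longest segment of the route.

Charlie–Delta

Leg distances:
Alpha→Bravo: 9.1 km
Bravo→Charlie: 32.6 km
Charlie→Delta: 71.6 km
Delta→Echo: 19.8 km
Echo→Foxtrot: 63.7 km
The longest leg is Charlie–Delta at 71.6 km.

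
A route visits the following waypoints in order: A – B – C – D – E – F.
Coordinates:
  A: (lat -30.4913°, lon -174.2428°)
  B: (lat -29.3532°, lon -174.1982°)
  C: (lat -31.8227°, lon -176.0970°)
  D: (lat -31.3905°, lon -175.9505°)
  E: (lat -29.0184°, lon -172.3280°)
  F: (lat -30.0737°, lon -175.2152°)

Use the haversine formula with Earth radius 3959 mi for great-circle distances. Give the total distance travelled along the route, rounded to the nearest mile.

Leg distances:
A→B: 78.7 mi  (cumulative 78.7 mi)
B→C: 204.6 mi  (cumulative 283.3 mi)
C→D: 31.1 mi  (cumulative 314.4 mi)
D→E: 271.4 mi  (cumulative 585.8 mi)
E→F: 188.2 mi  (cumulative 774.0 mi)
Total route length ≈ 774 mi.

774 mi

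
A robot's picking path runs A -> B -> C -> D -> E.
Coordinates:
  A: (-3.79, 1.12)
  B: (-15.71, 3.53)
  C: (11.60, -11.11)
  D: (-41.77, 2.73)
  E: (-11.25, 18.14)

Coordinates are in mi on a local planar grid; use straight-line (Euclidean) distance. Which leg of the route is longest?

C–D

Leg distances:
A→B: 12.2 mi
B→C: 31.0 mi
C→D: 55.1 mi
D→E: 34.2 mi
The longest leg is C–D at 55.1 mi.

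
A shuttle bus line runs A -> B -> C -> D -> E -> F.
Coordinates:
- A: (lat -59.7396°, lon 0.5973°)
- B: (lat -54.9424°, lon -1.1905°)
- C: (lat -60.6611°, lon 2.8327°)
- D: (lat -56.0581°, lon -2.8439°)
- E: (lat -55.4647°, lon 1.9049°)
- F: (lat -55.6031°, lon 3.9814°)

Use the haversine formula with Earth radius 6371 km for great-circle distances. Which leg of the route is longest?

B–C

Leg distances:
A→B: 544.1 km
B→C: 678.8 km
C→D: 609.1 km
D→E: 304.3 km
E→F: 131.6 km
The longest leg is B–C at 678.8 km.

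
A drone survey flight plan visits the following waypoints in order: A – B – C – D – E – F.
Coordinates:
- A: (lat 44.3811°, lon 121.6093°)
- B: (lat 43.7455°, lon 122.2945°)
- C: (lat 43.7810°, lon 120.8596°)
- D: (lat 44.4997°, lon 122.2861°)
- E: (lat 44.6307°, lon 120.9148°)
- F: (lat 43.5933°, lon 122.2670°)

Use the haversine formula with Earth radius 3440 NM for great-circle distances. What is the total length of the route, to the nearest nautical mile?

Leg distances:
A→B: 48.3 NM  (cumulative 48.3 NM)
B→C: 62.3 NM  (cumulative 110.5 NM)
C→D: 75.1 NM  (cumulative 185.6 NM)
D→E: 59.2 NM  (cumulative 244.8 NM)
E→F: 85.3 NM  (cumulative 330.1 NM)
Total route length ≈ 330 NM.

330 NM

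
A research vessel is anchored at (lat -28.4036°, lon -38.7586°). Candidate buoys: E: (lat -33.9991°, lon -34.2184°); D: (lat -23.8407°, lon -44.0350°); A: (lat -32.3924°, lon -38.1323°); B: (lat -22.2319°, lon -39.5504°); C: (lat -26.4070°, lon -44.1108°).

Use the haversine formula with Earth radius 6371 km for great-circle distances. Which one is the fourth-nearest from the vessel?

D

Distances from the vessel ((lat -28.4036°, lon -38.7586°)):
A: 447.6 km
C: 573.0 km
B: 690.9 km
D: 731.2 km
E: 757.1 km
The fourth-nearest is D at 731.2 km.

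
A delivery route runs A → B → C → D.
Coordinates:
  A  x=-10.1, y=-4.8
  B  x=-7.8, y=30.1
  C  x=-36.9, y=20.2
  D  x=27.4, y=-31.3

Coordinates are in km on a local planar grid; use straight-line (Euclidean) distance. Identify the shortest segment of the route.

B–C

Leg distances:
A→B: 35.0 km
B→C: 30.7 km
C→D: 82.4 km
The shortest leg is B–C at 30.7 km.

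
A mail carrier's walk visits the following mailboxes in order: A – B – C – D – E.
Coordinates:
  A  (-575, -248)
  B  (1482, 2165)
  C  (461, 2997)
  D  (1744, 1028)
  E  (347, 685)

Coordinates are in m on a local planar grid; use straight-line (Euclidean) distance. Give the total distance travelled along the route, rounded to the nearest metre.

8276 m

Leg distances:
A→B: 3170.8 m  (cumulative 3170.8 m)
B→C: 1317.1 m  (cumulative 4487.8 m)
C→D: 2350.1 m  (cumulative 6838.0 m)
D→E: 1438.5 m  (cumulative 8276.5 m)
Total route length ≈ 8276 m.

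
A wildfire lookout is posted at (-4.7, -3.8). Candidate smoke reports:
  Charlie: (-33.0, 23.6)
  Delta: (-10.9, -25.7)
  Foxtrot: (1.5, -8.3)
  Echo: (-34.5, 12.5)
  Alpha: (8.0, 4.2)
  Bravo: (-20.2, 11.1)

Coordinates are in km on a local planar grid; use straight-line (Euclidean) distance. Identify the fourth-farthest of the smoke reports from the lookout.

Distances from the lookout ((-4.7, -3.8)):
Charlie: 39.4 km
Echo: 34.0 km
Delta: 22.8 km
Bravo: 21.5 km
Alpha: 15.0 km
Foxtrot: 7.7 km
The fourth-farthest is Bravo at 21.5 km.

Bravo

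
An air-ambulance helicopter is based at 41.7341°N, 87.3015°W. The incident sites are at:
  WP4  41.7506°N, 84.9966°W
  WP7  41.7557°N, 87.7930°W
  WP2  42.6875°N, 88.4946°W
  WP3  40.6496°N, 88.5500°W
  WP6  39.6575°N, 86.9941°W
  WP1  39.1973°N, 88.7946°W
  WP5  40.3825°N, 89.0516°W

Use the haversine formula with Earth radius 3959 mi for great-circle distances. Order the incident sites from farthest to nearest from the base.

Computing each great-circle distance from 41.7341°N, 87.3015°W:
WP1 39.1973°N, 88.7946°W: 192.0 mi
WP6 39.6575°N, 86.9941°W: 144.4 mi
WP5 40.3825°N, 89.0516°W: 130.5 mi
WP4 41.7506°N, 84.9966°W: 118.8 mi
WP3 40.6496°N, 88.5500°W: 99.1 mi
WP2 42.6875°N, 88.4946°W: 89.8 mi
WP7 41.7557°N, 87.7930°W: 25.4 mi

WP1, WP6, WP5, WP4, WP3, WP2, WP7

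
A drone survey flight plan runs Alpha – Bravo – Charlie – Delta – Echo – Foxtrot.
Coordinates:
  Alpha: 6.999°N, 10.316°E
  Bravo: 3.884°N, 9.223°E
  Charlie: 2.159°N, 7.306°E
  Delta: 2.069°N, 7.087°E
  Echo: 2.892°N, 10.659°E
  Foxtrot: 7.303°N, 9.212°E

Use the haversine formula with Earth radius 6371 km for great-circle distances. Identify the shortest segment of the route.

Leg distances:
Alpha→Bravo: 366.9 km
Bravo→Charlie: 286.5 km
Charlie→Delta: 26.3 km
Delta→Echo: 407.2 km
Echo→Foxtrot: 516.0 km
The shortest leg is Charlie–Delta at 26.3 km.

Charlie–Delta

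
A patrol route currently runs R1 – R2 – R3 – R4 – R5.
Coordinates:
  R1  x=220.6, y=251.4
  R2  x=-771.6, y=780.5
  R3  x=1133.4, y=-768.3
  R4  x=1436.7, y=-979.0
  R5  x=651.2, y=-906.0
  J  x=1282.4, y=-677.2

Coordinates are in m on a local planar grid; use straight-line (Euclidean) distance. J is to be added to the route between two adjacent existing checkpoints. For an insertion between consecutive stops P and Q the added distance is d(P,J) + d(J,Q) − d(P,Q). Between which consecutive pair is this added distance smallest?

between R3 and R4

Added distance for inserting J between each consecutive pair:
R1–R2: 2804.8 m
R2–R3: 238.2 m
R3–R4: 144.3 m
R4–R5: 221.5 m
Smallest added distance is 144.3 m, inserting between R3 and R4.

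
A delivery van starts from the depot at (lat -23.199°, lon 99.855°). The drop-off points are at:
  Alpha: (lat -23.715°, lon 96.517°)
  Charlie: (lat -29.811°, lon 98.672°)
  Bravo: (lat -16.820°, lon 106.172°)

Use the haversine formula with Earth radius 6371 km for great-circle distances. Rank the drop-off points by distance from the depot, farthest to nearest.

Bravo, Charlie, Alpha

Distances from the depot:
Bravo (lat -16.820°, lon 106.172°): 968.5 km
Charlie (lat -29.811°, lon 98.672°): 744.6 km
Alpha (lat -23.715°, lon 96.517°): 345.3 km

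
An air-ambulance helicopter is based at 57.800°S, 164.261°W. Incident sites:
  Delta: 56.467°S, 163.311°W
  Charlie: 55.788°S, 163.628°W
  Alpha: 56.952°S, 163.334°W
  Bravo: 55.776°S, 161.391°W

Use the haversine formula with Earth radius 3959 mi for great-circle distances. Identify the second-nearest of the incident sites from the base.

Delta

Distances from the base (57.800°S, 164.261°W):
Alpha: 68.0 mi
Delta: 98.8 mi
Charlie: 141.1 mi
Bravo: 177.0 mi
The second-nearest is Delta at 98.8 mi.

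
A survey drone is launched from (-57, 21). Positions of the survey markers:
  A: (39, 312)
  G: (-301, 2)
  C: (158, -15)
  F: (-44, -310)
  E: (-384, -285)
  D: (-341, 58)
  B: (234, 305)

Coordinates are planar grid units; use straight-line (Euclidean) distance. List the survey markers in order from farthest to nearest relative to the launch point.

Distances from the launch point:
E (-384, -285): 447.8
B (234, 305): 406.6
F (-44, -310): 331.3
A (39, 312): 306.4
D (-341, 58): 286.4
G (-301, 2): 244.7
C (158, -15): 218.0

E, B, F, A, D, G, C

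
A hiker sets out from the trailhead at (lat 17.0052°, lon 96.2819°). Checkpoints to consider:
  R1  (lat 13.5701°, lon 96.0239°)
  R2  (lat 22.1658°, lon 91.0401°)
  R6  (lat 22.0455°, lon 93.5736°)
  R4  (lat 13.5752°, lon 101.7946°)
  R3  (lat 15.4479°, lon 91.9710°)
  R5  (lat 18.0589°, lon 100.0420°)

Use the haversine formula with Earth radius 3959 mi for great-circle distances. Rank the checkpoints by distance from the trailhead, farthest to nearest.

R2, R4, R6, R3, R5, R1

Distance from the trailhead at (lat 17.0052°, lon 96.2819°) to each:
R2 (lat 22.1658°, lon 91.0401°): 493.4 mi
R4 (lat 13.5752°, lon 101.7946°): 437.2 mi
R6 (lat 22.0455°, lon 93.5736°): 390.4 mi
R3 (lat 15.4479°, lon 91.9710°): 305.6 mi
R5 (lat 18.0589°, lon 100.0420°): 258.2 mi
R1 (lat 13.5701°, lon 96.0239°): 238.0 mi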